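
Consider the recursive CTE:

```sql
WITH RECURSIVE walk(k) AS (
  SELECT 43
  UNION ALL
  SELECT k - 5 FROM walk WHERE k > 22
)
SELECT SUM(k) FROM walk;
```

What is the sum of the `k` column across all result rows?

183

Base: k=43.
Iteration 1: 43 > 22 holds -> k = 43 - 5 = 38.
Iteration 2: 38 > 22 holds -> k = 38 - 5 = 33.
Iteration 3: 33 > 22 holds -> k = 33 - 5 = 28.
Iteration 4: 28 > 22 holds -> k = 28 - 5 = 23.
Iteration 5: 23 > 22 holds -> k = 23 - 5 = 18.
Iteration 6: 18 > 22 fails; recursion stops.
SUM(k) = 43 + 38 + 33 + 28 + 23 + 18 = 183.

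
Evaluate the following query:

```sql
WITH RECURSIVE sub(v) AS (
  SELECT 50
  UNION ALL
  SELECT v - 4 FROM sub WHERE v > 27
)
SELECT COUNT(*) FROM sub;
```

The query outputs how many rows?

7

Base: v=50.
Iteration 1: 50 > 27 holds -> v = 50 - 4 = 46.
Iteration 2: 46 > 27 holds -> v = 46 - 4 = 42.
Iteration 3: 42 > 27 holds -> v = 42 - 4 = 38.
Iteration 4: 38 > 27 holds -> v = 38 - 4 = 34.
Iteration 5: 34 > 27 holds -> v = 34 - 4 = 30.
Iteration 6: 30 > 27 holds -> v = 30 - 4 = 26.
Iteration 7: 26 > 27 fails; recursion stops.
Total rows emitted: 7.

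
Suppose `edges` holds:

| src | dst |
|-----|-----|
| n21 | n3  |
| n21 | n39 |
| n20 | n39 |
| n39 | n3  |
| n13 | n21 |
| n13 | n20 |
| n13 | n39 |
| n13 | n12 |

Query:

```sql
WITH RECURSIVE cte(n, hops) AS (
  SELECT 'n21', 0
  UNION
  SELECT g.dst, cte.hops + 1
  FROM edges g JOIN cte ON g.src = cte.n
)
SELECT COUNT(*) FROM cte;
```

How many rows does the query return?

Base: (n21, hops=0).
Iteration 1: edges from {n21} -> (n3, hops=1), (n39, hops=1).
Iteration 2: edges from {n3,n39} -> (n3, hops=2).
Iteration 3: no outgoing edges from {n3}; recursion stops.
Total rows emitted: 4.

4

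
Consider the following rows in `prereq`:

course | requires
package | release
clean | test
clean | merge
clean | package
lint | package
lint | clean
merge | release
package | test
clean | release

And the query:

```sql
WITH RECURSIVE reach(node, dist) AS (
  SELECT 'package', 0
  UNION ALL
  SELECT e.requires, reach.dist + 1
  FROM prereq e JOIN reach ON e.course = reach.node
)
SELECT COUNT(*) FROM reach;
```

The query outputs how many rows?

Base: (package, dist=0).
Iteration 1: edges from {package} -> (release, dist=1), (test, dist=1).
Iteration 2: no outgoing edges from {release,test}; recursion stops.
Total rows emitted: 3.

3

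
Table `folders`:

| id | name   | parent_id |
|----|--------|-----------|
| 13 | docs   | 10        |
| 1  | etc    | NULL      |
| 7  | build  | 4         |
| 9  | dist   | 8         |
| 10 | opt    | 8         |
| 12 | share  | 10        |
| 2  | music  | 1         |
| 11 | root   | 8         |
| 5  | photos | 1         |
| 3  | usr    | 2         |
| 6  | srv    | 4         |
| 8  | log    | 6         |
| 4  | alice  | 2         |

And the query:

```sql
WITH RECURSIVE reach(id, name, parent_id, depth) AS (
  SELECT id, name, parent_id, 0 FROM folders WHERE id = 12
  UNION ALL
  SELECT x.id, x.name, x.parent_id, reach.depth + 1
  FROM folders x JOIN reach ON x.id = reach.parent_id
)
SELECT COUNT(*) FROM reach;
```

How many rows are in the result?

7

Base: id=12 (share), parent_id=10, depth 0.
Iteration 1: join on id=10 -> opt (id 10, parent_id=8, depth 1).
Iteration 2: join on id=8 -> log (id 8, parent_id=6, depth 2).
Iteration 3: join on id=6 -> srv (id 6, parent_id=4, depth 3).
Iteration 4: join on id=4 -> alice (id 4, parent_id=2, depth 4).
Iteration 5: join on id=2 -> music (id 2, parent_id=1, depth 5).
Iteration 6: join on id=1 -> etc (id 1, parent_id=NULL, depth 6).
Iteration 7: parent_id is NULL; no match; recursion stops.
Total rows emitted: 7.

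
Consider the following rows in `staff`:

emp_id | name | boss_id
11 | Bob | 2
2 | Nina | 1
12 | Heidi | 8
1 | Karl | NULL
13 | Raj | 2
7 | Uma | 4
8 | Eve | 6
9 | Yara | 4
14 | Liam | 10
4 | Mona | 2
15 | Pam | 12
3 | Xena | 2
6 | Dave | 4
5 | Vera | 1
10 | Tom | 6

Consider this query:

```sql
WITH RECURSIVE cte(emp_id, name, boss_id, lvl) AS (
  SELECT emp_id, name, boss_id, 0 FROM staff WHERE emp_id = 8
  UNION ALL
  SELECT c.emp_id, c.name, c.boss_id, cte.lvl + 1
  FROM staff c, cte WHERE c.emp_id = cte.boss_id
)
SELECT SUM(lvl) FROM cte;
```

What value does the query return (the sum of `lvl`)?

10

Base: emp_id=8 (Eve), boss_id=6, lvl 0.
Iteration 1: join on emp_id=6 -> Dave (id 6, boss_id=4, lvl 1).
Iteration 2: join on emp_id=4 -> Mona (id 4, boss_id=2, lvl 2).
Iteration 3: join on emp_id=2 -> Nina (id 2, boss_id=1, lvl 3).
Iteration 4: join on emp_id=1 -> Karl (id 1, boss_id=NULL, lvl 4).
Iteration 5: boss_id is NULL; no match; recursion stops.
SUM(lvl) = 0 + 1 + 2 + 3 + 4 = 10.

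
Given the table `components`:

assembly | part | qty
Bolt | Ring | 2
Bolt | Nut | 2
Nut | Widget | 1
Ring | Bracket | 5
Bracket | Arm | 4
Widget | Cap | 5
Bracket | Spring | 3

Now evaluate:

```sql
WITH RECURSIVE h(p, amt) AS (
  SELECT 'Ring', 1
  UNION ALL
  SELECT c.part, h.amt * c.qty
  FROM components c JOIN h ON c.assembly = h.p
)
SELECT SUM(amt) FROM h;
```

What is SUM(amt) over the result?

41

Base: (Ring, amt=1).
Iteration 1: components of {Ring} -> Bracket = 1*5 = 5.
Iteration 2: components of {Bracket} -> Arm = 5*4 = 20, Spring = 5*3 = 15.
Iteration 3: no further components; recursion stops.
SUM(amt) = 1 + 5 + 20 + 15 = 41.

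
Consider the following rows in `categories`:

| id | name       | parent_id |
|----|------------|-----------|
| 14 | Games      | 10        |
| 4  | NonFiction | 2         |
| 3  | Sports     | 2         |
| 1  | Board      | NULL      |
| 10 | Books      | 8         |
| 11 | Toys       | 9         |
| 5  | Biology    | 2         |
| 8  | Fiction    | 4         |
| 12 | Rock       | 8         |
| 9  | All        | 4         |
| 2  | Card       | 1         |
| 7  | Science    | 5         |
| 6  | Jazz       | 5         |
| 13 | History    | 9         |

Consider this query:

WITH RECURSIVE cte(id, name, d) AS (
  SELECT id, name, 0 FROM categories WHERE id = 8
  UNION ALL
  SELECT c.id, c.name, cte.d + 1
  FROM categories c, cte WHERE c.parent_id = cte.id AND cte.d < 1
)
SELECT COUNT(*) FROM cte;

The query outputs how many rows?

3

Base: id=8 (Fiction) at d 0.
Iteration 1: rows with parent_id in {8} -> Books (id 10, d 1), Rock (id 12, d 1).
Iteration 2: d < 1 fails for all current rows; recursion stops.
Total rows emitted: 3.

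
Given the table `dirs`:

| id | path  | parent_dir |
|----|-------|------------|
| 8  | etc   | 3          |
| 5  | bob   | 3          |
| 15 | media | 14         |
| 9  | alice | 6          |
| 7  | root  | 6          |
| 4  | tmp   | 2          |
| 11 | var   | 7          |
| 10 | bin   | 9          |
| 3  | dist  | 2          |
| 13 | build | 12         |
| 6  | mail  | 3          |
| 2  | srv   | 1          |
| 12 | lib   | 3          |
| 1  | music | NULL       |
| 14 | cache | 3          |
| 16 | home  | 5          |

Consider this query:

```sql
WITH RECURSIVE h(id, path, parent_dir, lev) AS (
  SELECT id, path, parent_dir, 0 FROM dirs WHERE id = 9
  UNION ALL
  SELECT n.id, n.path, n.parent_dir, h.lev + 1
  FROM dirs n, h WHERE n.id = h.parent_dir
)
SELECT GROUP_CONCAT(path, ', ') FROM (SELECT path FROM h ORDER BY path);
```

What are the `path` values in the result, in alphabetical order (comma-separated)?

alice, dist, mail, music, srv

Base: id=9 (alice), parent_dir=6, lev 0.
Iteration 1: join on id=6 -> mail (id 6, parent_dir=3, lev 1).
Iteration 2: join on id=3 -> dist (id 3, parent_dir=2, lev 2).
Iteration 3: join on id=2 -> srv (id 2, parent_dir=1, lev 3).
Iteration 4: join on id=1 -> music (id 1, parent_dir=NULL, lev 4).
Iteration 5: parent_dir is NULL; no match; recursion stops.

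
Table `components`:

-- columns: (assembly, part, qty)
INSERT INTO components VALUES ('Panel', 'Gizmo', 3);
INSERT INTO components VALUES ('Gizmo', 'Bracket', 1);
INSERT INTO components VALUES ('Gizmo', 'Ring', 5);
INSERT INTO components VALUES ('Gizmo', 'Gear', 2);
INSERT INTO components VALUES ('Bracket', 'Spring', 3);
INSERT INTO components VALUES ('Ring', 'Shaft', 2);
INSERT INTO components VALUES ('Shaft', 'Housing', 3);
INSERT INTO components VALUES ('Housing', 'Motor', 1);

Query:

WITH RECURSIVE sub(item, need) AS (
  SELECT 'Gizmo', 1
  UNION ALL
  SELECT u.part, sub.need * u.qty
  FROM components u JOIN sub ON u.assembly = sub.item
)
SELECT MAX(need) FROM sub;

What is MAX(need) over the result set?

30

Base: (Gizmo, need=1).
Iteration 1: components of {Gizmo} -> Bracket = 1*1 = 1, Gear = 1*2 = 2, Ring = 1*5 = 5.
Iteration 2: components of {Bracket,Gear,Ring} -> Shaft = 5*2 = 10, Spring = 1*3 = 3.
Iteration 3: components of {Shaft,Spring} -> Housing = 10*3 = 30.
Iteration 4: components of {Housing} -> Motor = 30*1 = 30.
Iteration 5: no further components; recursion stops.
need values: 1, 1, 5, 2, 3, 10, 30, 30; the maximum is 30.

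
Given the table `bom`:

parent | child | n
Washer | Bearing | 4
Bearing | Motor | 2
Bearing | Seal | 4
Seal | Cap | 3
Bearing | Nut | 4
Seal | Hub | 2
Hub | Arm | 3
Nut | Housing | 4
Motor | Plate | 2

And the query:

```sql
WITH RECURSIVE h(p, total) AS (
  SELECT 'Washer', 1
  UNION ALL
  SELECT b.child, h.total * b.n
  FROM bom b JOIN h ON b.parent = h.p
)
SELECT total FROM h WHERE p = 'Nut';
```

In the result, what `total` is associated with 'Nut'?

Base: (Washer, total=1).
Iteration 1: components of {Washer} -> Bearing = 1*4 = 4.
Iteration 2: components of {Bearing} -> Motor = 4*2 = 8, Nut = 4*4 = 16, Seal = 4*4 = 16.
Iteration 3: components of {Motor,Nut,Seal} -> Cap = 16*3 = 48, Housing = 16*4 = 64, Hub = 16*2 = 32, Plate = 8*2 = 16.
Iteration 4: components of {Cap,Housing,Hub,Plate} -> Arm = 32*3 = 96.
Iteration 5: no further components; recursion stops.

16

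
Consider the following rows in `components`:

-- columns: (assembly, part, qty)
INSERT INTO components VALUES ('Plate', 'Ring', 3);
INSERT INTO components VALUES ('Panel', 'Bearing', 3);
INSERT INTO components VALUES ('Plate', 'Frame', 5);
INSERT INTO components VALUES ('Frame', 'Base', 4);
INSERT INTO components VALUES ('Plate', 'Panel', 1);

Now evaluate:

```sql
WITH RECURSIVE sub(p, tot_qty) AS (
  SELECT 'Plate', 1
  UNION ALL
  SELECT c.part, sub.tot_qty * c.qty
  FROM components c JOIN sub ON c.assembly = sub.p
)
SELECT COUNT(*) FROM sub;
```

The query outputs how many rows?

Base: (Plate, tot_qty=1).
Iteration 1: components of {Plate} -> Frame = 1*5 = 5, Panel = 1*1 = 1, Ring = 1*3 = 3.
Iteration 2: components of {Frame,Panel,Ring} -> Base = 5*4 = 20, Bearing = 1*3 = 3.
Iteration 3: no further components; recursion stops.
Total rows emitted: 6.

6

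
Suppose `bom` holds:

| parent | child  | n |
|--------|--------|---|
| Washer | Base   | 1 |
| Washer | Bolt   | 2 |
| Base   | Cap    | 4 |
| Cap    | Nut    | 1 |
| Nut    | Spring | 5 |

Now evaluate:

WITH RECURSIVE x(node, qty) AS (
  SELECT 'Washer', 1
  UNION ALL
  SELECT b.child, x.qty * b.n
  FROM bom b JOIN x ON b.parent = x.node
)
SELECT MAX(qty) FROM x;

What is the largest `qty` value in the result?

Base: (Washer, qty=1).
Iteration 1: components of {Washer} -> Base = 1*1 = 1, Bolt = 1*2 = 2.
Iteration 2: components of {Base,Bolt} -> Cap = 1*4 = 4.
Iteration 3: components of {Cap} -> Nut = 4*1 = 4.
Iteration 4: components of {Nut} -> Spring = 4*5 = 20.
Iteration 5: no further components; recursion stops.
qty values: 1, 1, 2, 4, 4, 20; the maximum is 20.

20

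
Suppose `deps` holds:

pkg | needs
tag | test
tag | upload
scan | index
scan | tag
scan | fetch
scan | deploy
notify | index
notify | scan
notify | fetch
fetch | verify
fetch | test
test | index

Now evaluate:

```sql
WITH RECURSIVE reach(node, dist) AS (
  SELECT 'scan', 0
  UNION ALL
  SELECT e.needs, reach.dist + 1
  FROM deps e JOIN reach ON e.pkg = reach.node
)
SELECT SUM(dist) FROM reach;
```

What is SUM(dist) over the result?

18

Base: (scan, dist=0).
Iteration 1: edges from {scan} -> (deploy, dist=1), (fetch, dist=1), (index, dist=1), (tag, dist=1).
Iteration 2: edges from {deploy,fetch,index,tag} -> (test, dist=2) x2, (upload, dist=2), (verify, dist=2). [UNION ALL keeps all 4 new rows, including repeats]
Iteration 3: edges from {test,upload,verify} -> (index, dist=3) x2. [UNION ALL keeps all 2 new rows, including repeats]
Iteration 4: no outgoing edges from {index}; recursion stops.
SUM(dist) = 0 + 1 + 1 + 1 + 1 + 2 + 2 + 2 + 2 + 3 + 3 = 18.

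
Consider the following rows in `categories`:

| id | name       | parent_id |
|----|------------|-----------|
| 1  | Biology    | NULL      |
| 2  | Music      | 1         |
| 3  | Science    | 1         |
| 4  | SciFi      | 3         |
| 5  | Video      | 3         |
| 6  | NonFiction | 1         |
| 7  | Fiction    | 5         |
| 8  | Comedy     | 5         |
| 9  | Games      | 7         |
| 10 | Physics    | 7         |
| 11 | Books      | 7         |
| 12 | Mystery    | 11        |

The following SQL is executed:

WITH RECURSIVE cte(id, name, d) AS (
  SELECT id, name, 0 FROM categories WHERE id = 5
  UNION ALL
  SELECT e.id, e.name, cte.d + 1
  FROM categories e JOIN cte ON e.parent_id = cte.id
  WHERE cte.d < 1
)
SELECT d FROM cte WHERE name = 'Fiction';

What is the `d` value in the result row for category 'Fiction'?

Base: id=5 (Video) at d 0.
Iteration 1: rows with parent_id in {5} -> Fiction (id 7, d 1), Comedy (id 8, d 1).
Iteration 2: d < 1 fails for all current rows; recursion stops.

1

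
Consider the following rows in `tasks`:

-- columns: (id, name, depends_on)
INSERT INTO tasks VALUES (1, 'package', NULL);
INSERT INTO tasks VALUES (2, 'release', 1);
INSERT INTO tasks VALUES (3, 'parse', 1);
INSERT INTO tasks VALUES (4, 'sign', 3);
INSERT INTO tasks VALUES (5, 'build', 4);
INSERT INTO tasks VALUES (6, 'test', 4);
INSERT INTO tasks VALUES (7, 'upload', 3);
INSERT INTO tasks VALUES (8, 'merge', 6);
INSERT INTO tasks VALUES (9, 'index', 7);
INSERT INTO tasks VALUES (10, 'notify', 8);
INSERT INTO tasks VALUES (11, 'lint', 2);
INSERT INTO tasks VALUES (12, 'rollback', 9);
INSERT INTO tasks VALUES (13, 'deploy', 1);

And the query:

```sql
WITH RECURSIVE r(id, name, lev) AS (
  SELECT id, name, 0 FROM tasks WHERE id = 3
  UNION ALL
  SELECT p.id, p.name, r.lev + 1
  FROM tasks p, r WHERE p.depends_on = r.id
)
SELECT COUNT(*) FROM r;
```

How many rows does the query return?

9

Base: id=3 (parse) at lev 0.
Iteration 1: rows with depends_on in {3} -> sign (id 4, lev 1), upload (id 7, lev 1).
Iteration 2: rows with depends_on in {4,7} -> build (id 5, lev 2), test (id 6, lev 2), index (id 9, lev 2).
Iteration 3: rows with depends_on in {5,6,9} -> merge (id 8, lev 3), rollback (id 12, lev 3).
Iteration 4: rows with depends_on in {8,12} -> notify (id 10, lev 4).
Iteration 5: no rows with depends_on in {10}; recursion stops.
Total rows emitted: 9.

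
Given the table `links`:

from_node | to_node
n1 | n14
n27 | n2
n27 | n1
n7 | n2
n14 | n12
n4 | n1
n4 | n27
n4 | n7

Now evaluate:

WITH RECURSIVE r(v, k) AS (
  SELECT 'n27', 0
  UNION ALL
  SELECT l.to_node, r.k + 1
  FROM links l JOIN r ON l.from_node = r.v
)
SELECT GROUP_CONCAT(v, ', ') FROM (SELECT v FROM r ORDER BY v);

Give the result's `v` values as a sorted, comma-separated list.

Base: (n27, k=0).
Iteration 1: edges from {n27} -> (n1, k=1), (n2, k=1).
Iteration 2: edges from {n1,n2} -> (n14, k=2).
Iteration 3: edges from {n14} -> (n12, k=3).
Iteration 4: no outgoing edges from {n12}; recursion stops.

n1, n12, n14, n2, n27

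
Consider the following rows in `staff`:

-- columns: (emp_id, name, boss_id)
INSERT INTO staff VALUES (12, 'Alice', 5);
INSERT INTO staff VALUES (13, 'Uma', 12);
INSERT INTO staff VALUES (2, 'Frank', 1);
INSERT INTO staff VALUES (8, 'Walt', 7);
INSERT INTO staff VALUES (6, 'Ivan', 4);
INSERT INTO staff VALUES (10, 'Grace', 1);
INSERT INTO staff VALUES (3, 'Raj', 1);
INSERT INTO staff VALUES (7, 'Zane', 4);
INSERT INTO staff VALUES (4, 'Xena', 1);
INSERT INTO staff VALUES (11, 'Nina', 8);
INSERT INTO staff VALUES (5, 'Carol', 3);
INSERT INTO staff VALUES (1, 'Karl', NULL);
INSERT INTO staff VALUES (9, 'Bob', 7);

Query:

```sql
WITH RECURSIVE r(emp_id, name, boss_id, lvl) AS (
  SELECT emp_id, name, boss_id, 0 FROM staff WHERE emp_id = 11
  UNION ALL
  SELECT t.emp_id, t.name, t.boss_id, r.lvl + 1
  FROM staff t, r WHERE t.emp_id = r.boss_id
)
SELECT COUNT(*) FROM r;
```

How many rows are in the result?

Base: emp_id=11 (Nina), boss_id=8, lvl 0.
Iteration 1: join on emp_id=8 -> Walt (id 8, boss_id=7, lvl 1).
Iteration 2: join on emp_id=7 -> Zane (id 7, boss_id=4, lvl 2).
Iteration 3: join on emp_id=4 -> Xena (id 4, boss_id=1, lvl 3).
Iteration 4: join on emp_id=1 -> Karl (id 1, boss_id=NULL, lvl 4).
Iteration 5: boss_id is NULL; no match; recursion stops.
Total rows emitted: 5.

5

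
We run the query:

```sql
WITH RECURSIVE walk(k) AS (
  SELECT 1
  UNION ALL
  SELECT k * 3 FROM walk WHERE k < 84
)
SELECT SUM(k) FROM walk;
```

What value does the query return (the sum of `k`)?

364

Base: k=1.
Iteration 1: 1 < 84 holds -> k = 1 * 3 = 3.
Iteration 2: 3 < 84 holds -> k = 3 * 3 = 9.
Iteration 3: 9 < 84 holds -> k = 9 * 3 = 27.
Iteration 4: 27 < 84 holds -> k = 27 * 3 = 81.
Iteration 5: 81 < 84 holds -> k = 81 * 3 = 243.
Iteration 6: 243 < 84 fails; recursion stops.
SUM(k) = 1 + 3 + 9 + 27 + 81 + 243 = 364.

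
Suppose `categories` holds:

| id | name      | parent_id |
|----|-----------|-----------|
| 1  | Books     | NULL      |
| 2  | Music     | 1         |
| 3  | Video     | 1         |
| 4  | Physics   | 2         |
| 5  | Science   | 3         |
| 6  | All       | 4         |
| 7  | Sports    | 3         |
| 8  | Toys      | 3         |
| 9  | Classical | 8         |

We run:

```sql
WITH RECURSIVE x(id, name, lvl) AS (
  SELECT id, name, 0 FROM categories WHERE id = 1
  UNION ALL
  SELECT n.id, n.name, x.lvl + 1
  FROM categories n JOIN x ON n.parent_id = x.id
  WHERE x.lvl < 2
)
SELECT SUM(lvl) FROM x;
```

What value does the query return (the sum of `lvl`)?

Base: id=1 (Books) at lvl 0.
Iteration 1: rows with parent_id in {1} -> Music (id 2, lvl 1), Video (id 3, lvl 1).
Iteration 2: rows with parent_id in {2,3} -> Physics (id 4, lvl 2), Science (id 5, lvl 2), Sports (id 7, lvl 2), Toys (id 8, lvl 2).
Iteration 3: lvl < 2 fails for all current rows; recursion stops.
SUM(lvl) = 0 + 1 + 1 + 2 + 2 + 2 + 2 = 10.

10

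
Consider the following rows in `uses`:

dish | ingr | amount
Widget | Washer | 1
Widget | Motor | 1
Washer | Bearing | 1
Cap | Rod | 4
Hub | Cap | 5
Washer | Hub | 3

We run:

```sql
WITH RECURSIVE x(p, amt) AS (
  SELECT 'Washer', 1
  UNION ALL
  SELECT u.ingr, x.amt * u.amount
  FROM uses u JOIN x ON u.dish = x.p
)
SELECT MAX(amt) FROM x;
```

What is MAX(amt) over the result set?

Base: (Washer, amt=1).
Iteration 1: components of {Washer} -> Bearing = 1*1 = 1, Hub = 1*3 = 3.
Iteration 2: components of {Bearing,Hub} -> Cap = 3*5 = 15.
Iteration 3: components of {Cap} -> Rod = 15*4 = 60.
Iteration 4: no further components; recursion stops.
amt values: 1, 1, 3, 15, 60; the maximum is 60.

60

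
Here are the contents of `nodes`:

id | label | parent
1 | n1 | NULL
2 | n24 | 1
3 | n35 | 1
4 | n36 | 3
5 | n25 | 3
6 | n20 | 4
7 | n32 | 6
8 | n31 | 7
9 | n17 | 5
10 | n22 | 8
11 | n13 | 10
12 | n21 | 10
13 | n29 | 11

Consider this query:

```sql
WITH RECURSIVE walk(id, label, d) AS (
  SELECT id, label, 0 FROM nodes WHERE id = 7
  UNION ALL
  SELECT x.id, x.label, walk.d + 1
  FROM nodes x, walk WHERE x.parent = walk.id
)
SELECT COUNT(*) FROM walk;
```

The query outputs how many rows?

Base: id=7 (n32) at d 0.
Iteration 1: rows with parent in {7} -> n31 (id 8, d 1).
Iteration 2: rows with parent in {8} -> n22 (id 10, d 2).
Iteration 3: rows with parent in {10} -> n13 (id 11, d 3), n21 (id 12, d 3).
Iteration 4: rows with parent in {11,12} -> n29 (id 13, d 4).
Iteration 5: no rows with parent in {13}; recursion stops.
Total rows emitted: 6.

6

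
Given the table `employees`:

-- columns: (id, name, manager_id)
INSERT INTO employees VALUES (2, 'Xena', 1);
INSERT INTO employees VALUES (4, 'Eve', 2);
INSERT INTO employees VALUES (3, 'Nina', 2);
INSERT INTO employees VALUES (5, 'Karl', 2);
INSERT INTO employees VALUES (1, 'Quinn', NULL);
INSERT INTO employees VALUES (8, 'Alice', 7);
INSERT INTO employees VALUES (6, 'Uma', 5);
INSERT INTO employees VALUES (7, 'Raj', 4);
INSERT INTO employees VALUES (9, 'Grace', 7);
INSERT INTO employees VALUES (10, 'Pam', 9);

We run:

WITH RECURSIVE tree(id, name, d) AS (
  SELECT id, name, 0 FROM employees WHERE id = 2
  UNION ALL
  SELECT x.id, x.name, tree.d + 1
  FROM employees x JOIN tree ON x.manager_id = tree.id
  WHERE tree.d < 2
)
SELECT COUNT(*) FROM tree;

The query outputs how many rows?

6

Base: id=2 (Xena) at d 0.
Iteration 1: rows with manager_id in {2} -> Nina (id 3, d 1), Eve (id 4, d 1), Karl (id 5, d 1).
Iteration 2: rows with manager_id in {3,4,5} -> Uma (id 6, d 2), Raj (id 7, d 2).
Iteration 3: d < 2 fails for all current rows; recursion stops.
Total rows emitted: 6.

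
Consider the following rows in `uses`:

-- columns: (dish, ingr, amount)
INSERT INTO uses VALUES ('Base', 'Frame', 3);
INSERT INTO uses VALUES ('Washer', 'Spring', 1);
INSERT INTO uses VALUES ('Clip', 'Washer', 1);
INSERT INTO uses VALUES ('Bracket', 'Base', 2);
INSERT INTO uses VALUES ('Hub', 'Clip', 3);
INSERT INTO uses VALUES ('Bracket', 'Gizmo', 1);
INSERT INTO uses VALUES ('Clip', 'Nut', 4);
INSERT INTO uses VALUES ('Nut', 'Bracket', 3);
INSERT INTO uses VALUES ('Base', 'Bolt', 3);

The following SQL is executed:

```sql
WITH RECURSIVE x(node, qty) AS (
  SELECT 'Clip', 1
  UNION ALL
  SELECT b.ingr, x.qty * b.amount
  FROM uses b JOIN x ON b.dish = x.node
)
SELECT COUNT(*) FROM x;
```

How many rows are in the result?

Base: (Clip, qty=1).
Iteration 1: components of {Clip} -> Nut = 1*4 = 4, Washer = 1*1 = 1.
Iteration 2: components of {Nut,Washer} -> Bracket = 4*3 = 12, Spring = 1*1 = 1.
Iteration 3: components of {Bracket,Spring} -> Base = 12*2 = 24, Gizmo = 12*1 = 12.
Iteration 4: components of {Base,Gizmo} -> Bolt = 24*3 = 72, Frame = 24*3 = 72.
Iteration 5: no further components; recursion stops.
Total rows emitted: 9.

9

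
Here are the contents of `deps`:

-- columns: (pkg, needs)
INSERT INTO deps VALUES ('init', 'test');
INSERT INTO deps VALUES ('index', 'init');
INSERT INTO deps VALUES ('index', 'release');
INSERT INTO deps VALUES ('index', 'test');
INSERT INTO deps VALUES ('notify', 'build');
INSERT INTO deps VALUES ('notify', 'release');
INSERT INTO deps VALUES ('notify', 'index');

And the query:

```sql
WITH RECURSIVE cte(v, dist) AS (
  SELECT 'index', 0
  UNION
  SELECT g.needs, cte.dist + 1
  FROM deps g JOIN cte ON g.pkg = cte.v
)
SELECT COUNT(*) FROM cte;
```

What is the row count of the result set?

Base: (index, dist=0).
Iteration 1: edges from {index} -> (init, dist=1), (release, dist=1), (test, dist=1).
Iteration 2: edges from {init,release,test} -> (test, dist=2).
Iteration 3: no outgoing edges from {test}; recursion stops.
Total rows emitted: 5.

5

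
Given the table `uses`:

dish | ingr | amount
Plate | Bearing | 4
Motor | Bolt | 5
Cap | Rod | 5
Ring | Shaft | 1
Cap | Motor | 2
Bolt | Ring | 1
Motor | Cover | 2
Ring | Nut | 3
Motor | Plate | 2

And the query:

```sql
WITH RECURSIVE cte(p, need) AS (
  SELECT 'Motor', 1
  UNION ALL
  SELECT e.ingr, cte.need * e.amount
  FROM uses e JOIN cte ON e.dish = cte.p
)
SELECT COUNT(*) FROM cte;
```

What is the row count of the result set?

Base: (Motor, need=1).
Iteration 1: components of {Motor} -> Bolt = 1*5 = 5, Cover = 1*2 = 2, Plate = 1*2 = 2.
Iteration 2: components of {Bolt,Cover,Plate} -> Bearing = 2*4 = 8, Ring = 5*1 = 5.
Iteration 3: components of {Bearing,Ring} -> Nut = 5*3 = 15, Shaft = 5*1 = 5.
Iteration 4: no further components; recursion stops.
Total rows emitted: 8.

8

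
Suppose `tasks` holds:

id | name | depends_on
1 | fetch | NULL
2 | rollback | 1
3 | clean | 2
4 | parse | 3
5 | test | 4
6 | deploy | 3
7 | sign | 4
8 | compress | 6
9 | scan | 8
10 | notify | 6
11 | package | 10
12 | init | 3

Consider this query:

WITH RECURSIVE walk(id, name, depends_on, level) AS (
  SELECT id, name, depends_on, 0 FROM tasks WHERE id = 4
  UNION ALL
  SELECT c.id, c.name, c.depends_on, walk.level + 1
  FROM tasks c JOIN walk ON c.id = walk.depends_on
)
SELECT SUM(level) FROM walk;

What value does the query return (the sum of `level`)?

6

Base: id=4 (parse), depends_on=3, level 0.
Iteration 1: join on id=3 -> clean (id 3, depends_on=2, level 1).
Iteration 2: join on id=2 -> rollback (id 2, depends_on=1, level 2).
Iteration 3: join on id=1 -> fetch (id 1, depends_on=NULL, level 3).
Iteration 4: depends_on is NULL; no match; recursion stops.
SUM(level) = 0 + 1 + 2 + 3 = 6.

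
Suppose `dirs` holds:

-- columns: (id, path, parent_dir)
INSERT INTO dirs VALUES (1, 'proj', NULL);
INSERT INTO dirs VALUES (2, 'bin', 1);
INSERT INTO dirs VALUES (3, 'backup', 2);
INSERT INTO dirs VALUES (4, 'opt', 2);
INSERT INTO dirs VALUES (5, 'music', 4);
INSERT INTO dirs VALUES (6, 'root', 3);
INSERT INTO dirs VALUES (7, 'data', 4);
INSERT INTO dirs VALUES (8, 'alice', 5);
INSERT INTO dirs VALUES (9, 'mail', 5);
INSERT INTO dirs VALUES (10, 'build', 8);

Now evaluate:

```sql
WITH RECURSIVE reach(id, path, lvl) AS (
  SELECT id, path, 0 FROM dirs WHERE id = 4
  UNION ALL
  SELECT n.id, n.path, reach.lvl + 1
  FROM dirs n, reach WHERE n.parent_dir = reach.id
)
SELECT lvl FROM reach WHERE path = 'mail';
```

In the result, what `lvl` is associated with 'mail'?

2

Base: id=4 (opt) at lvl 0.
Iteration 1: rows with parent_dir in {4} -> music (id 5, lvl 1), data (id 7, lvl 1).
Iteration 2: rows with parent_dir in {5,7} -> alice (id 8, lvl 2), mail (id 9, lvl 2).
Iteration 3: rows with parent_dir in {8,9} -> build (id 10, lvl 3).
Iteration 4: no rows with parent_dir in {10}; recursion stops.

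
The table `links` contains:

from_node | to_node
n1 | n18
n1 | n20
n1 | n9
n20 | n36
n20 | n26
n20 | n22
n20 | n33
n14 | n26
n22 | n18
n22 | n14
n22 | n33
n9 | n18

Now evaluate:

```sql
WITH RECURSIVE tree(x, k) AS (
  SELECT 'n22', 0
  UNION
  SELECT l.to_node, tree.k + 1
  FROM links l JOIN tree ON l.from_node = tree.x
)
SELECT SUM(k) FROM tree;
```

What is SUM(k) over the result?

Base: (n22, k=0).
Iteration 1: edges from {n22} -> (n14, k=1), (n18, k=1), (n33, k=1).
Iteration 2: edges from {n14,n18,n33} -> (n26, k=2).
Iteration 3: no outgoing edges from {n26}; recursion stops.
SUM(k) = 0 + 1 + 1 + 1 + 2 = 5.

5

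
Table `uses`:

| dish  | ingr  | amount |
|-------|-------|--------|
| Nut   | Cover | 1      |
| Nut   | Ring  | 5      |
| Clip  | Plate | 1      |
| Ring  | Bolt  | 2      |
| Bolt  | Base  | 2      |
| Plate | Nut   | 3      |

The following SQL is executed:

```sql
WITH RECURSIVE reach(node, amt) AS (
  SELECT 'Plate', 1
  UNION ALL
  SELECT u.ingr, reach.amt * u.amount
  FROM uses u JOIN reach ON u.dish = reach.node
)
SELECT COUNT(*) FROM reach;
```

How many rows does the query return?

Base: (Plate, amt=1).
Iteration 1: components of {Plate} -> Nut = 1*3 = 3.
Iteration 2: components of {Nut} -> Cover = 3*1 = 3, Ring = 3*5 = 15.
Iteration 3: components of {Cover,Ring} -> Bolt = 15*2 = 30.
Iteration 4: components of {Bolt} -> Base = 30*2 = 60.
Iteration 5: no further components; recursion stops.
Total rows emitted: 6.

6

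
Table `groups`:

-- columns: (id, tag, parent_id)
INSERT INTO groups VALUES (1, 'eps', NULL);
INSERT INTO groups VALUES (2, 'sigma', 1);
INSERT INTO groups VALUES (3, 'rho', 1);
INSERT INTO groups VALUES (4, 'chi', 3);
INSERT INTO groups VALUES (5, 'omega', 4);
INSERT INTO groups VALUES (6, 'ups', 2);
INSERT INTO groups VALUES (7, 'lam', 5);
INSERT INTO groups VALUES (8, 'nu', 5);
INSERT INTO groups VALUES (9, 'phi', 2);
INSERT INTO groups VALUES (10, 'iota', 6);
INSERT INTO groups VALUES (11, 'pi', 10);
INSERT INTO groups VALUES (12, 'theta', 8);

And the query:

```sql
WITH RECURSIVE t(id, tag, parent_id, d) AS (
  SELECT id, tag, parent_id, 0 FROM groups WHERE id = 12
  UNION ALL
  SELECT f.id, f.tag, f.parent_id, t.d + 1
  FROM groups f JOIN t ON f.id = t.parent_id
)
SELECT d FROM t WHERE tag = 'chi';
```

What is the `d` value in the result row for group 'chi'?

3

Base: id=12 (theta), parent_id=8, d 0.
Iteration 1: join on id=8 -> nu (id 8, parent_id=5, d 1).
Iteration 2: join on id=5 -> omega (id 5, parent_id=4, d 2).
Iteration 3: join on id=4 -> chi (id 4, parent_id=3, d 3).
Iteration 4: join on id=3 -> rho (id 3, parent_id=1, d 4).
Iteration 5: join on id=1 -> eps (id 1, parent_id=NULL, d 5).
Iteration 6: parent_id is NULL; no match; recursion stops.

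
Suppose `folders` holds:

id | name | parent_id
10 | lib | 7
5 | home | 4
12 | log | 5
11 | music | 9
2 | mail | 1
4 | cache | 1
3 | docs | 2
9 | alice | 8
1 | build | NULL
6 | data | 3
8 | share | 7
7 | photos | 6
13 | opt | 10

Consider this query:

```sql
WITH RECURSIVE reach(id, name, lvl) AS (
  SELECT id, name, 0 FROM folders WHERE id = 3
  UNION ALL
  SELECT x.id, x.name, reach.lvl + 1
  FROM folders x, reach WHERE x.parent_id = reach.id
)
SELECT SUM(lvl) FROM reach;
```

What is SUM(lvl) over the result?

22

Base: id=3 (docs) at lvl 0.
Iteration 1: rows with parent_id in {3} -> data (id 6, lvl 1).
Iteration 2: rows with parent_id in {6} -> photos (id 7, lvl 2).
Iteration 3: rows with parent_id in {7} -> share (id 8, lvl 3), lib (id 10, lvl 3).
Iteration 4: rows with parent_id in {8,10} -> alice (id 9, lvl 4), opt (id 13, lvl 4).
Iteration 5: rows with parent_id in {9,13} -> music (id 11, lvl 5).
Iteration 6: no rows with parent_id in {11}; recursion stops.
SUM(lvl) = 0 + 1 + 2 + 3 + 3 + 4 + 4 + 5 = 22.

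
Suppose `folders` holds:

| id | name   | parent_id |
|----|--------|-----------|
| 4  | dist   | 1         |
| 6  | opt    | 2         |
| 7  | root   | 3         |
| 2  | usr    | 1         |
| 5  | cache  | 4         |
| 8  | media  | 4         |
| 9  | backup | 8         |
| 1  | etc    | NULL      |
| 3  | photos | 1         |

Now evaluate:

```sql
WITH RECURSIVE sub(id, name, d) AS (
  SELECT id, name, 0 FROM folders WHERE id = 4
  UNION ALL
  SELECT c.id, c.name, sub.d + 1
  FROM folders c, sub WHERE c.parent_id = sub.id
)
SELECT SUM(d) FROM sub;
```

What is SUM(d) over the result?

Base: id=4 (dist) at d 0.
Iteration 1: rows with parent_id in {4} -> cache (id 5, d 1), media (id 8, d 1).
Iteration 2: rows with parent_id in {5,8} -> backup (id 9, d 2).
Iteration 3: no rows with parent_id in {9}; recursion stops.
SUM(d) = 0 + 1 + 1 + 2 = 4.

4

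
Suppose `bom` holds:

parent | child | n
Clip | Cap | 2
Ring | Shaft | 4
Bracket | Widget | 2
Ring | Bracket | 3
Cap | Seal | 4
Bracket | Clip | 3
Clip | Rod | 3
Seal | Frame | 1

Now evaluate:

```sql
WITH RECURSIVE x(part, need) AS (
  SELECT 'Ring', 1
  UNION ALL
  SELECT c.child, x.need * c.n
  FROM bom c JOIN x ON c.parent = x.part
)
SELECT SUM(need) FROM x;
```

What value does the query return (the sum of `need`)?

Base: (Ring, need=1).
Iteration 1: components of {Ring} -> Bracket = 1*3 = 3, Shaft = 1*4 = 4.
Iteration 2: components of {Bracket,Shaft} -> Clip = 3*3 = 9, Widget = 3*2 = 6.
Iteration 3: components of {Clip,Widget} -> Cap = 9*2 = 18, Rod = 9*3 = 27.
Iteration 4: components of {Cap,Rod} -> Seal = 18*4 = 72.
Iteration 5: components of {Seal} -> Frame = 72*1 = 72.
Iteration 6: no further components; recursion stops.
SUM(need) = 1 + 3 + 4 + 9 + 6 + 18 + 27 + 72 + 72 = 212.

212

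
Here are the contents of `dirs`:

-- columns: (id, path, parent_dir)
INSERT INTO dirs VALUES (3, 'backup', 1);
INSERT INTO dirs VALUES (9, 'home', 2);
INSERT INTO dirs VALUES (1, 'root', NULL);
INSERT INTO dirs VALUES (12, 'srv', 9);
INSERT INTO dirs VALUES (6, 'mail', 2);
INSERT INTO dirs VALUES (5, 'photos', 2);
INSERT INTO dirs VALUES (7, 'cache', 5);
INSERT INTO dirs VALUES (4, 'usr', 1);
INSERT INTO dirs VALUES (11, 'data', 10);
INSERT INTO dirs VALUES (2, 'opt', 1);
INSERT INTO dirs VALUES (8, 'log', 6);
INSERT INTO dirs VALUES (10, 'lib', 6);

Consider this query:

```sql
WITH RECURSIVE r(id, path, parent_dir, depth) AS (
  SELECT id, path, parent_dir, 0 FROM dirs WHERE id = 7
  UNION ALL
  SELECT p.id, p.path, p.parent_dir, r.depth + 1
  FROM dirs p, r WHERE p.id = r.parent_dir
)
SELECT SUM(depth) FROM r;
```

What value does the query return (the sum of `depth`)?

6

Base: id=7 (cache), parent_dir=5, depth 0.
Iteration 1: join on id=5 -> photos (id 5, parent_dir=2, depth 1).
Iteration 2: join on id=2 -> opt (id 2, parent_dir=1, depth 2).
Iteration 3: join on id=1 -> root (id 1, parent_dir=NULL, depth 3).
Iteration 4: parent_dir is NULL; no match; recursion stops.
SUM(depth) = 0 + 1 + 2 + 3 = 6.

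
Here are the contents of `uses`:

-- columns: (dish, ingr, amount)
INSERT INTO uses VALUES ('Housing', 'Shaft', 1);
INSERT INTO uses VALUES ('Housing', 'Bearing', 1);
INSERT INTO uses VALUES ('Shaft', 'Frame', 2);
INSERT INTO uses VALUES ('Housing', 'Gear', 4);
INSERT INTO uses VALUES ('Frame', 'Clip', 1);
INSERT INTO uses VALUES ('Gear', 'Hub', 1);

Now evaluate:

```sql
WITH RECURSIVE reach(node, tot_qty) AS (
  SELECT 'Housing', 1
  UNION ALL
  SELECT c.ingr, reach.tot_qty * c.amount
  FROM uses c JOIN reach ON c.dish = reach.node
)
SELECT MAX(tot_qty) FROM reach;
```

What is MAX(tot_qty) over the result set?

Base: (Housing, tot_qty=1).
Iteration 1: components of {Housing} -> Bearing = 1*1 = 1, Gear = 1*4 = 4, Shaft = 1*1 = 1.
Iteration 2: components of {Bearing,Gear,Shaft} -> Frame = 1*2 = 2, Hub = 4*1 = 4.
Iteration 3: components of {Frame,Hub} -> Clip = 2*1 = 2.
Iteration 4: no further components; recursion stops.
tot_qty values: 1, 1, 1, 4, 2, 4, 2; the maximum is 4.

4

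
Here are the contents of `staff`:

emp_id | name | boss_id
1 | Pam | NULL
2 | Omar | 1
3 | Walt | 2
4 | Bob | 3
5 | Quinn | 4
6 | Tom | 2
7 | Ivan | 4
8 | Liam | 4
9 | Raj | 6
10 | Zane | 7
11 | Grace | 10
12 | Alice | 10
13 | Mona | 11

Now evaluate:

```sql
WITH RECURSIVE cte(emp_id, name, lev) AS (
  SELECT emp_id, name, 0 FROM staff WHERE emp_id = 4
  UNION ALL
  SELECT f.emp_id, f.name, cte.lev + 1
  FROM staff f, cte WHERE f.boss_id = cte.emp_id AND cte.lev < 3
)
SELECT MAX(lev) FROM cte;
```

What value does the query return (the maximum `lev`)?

Base: emp_id=4 (Bob) at lev 0.
Iteration 1: rows with boss_id in {4} -> Quinn (id 5, lev 1), Ivan (id 7, lev 1), Liam (id 8, lev 1).
Iteration 2: rows with boss_id in {5,7,8} -> Zane (id 10, lev 2).
Iteration 3: rows with boss_id in {10} -> Grace (id 11, lev 3), Alice (id 12, lev 3).
Iteration 4: lev < 3 fails for all current rows; recursion stops.
lev values: 0, 1, 1, 1, 2, 3, 3; the maximum is 3.

3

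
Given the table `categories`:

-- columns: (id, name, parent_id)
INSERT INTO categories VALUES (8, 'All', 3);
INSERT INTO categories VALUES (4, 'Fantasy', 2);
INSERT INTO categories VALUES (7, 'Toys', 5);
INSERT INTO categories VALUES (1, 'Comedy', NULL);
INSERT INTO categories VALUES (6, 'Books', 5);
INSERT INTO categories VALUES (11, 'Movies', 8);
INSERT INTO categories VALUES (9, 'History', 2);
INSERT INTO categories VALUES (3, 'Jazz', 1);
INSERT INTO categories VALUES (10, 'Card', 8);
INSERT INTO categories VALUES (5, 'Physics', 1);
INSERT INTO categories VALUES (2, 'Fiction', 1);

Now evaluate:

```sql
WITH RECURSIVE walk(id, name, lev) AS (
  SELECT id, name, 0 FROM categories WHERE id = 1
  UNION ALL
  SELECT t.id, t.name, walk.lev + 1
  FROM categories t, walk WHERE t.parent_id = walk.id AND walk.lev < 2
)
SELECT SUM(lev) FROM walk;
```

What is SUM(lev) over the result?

13

Base: id=1 (Comedy) at lev 0.
Iteration 1: rows with parent_id in {1} -> Fiction (id 2, lev 1), Jazz (id 3, lev 1), Physics (id 5, lev 1).
Iteration 2: rows with parent_id in {2,3,5} -> Fantasy (id 4, lev 2), Books (id 6, lev 2), Toys (id 7, lev 2), All (id 8, lev 2), History (id 9, lev 2).
Iteration 3: lev < 2 fails for all current rows; recursion stops.
SUM(lev) = 0 + 1 + 1 + 1 + 2 + 2 + 2 + 2 + 2 = 13.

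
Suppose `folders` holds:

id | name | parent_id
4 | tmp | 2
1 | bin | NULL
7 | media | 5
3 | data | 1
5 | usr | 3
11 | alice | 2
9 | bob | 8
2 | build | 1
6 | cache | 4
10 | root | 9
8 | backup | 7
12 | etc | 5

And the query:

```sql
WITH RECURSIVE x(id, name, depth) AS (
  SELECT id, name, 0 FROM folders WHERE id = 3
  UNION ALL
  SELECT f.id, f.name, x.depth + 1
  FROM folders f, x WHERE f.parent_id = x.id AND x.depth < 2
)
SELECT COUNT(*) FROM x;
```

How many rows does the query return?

4

Base: id=3 (data) at depth 0.
Iteration 1: rows with parent_id in {3} -> usr (id 5, depth 1).
Iteration 2: rows with parent_id in {5} -> media (id 7, depth 2), etc (id 12, depth 2).
Iteration 3: depth < 2 fails for all current rows; recursion stops.
Total rows emitted: 4.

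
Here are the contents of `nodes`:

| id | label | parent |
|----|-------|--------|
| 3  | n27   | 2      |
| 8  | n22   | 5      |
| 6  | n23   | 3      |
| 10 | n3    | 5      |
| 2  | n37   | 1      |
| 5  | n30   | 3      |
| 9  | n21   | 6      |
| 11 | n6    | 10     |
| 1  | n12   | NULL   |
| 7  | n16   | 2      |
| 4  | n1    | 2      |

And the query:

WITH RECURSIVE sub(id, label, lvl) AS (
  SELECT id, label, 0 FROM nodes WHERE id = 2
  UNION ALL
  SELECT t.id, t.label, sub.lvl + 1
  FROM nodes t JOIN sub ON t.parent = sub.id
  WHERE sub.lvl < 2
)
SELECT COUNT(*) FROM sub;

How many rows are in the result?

6

Base: id=2 (n37) at lvl 0.
Iteration 1: rows with parent in {2} -> n27 (id 3, lvl 1), n1 (id 4, lvl 1), n16 (id 7, lvl 1).
Iteration 2: rows with parent in {3,4,7} -> n30 (id 5, lvl 2), n23 (id 6, lvl 2).
Iteration 3: lvl < 2 fails for all current rows; recursion stops.
Total rows emitted: 6.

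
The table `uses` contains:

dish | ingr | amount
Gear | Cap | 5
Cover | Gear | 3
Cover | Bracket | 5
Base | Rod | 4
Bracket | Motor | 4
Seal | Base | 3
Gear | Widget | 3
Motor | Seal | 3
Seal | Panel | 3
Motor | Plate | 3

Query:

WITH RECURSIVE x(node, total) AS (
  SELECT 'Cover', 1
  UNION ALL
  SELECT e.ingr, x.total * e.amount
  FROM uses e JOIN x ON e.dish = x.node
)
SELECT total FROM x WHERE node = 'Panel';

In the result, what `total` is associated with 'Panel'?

180

Base: (Cover, total=1).
Iteration 1: components of {Cover} -> Bracket = 1*5 = 5, Gear = 1*3 = 3.
Iteration 2: components of {Bracket,Gear} -> Cap = 3*5 = 15, Motor = 5*4 = 20, Widget = 3*3 = 9.
Iteration 3: components of {Cap,Motor,Widget} -> Plate = 20*3 = 60, Seal = 20*3 = 60.
Iteration 4: components of {Plate,Seal} -> Base = 60*3 = 180, Panel = 60*3 = 180.
Iteration 5: components of {Base,Panel} -> Rod = 180*4 = 720.
Iteration 6: no further components; recursion stops.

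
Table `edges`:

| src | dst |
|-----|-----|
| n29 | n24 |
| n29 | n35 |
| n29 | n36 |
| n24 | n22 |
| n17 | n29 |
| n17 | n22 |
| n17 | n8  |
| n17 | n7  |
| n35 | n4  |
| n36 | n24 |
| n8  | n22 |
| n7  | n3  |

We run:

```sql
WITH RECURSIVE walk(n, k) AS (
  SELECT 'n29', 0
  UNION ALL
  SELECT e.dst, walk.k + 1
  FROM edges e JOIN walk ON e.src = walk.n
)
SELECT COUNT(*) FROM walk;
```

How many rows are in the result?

Base: (n29, k=0).
Iteration 1: edges from {n29} -> (n24, k=1), (n35, k=1), (n36, k=1).
Iteration 2: edges from {n24,n35,n36} -> (n22, k=2), (n24, k=2), (n4, k=2).
Iteration 3: edges from {n22,n24,n4} -> (n22, k=3).
Iteration 4: no outgoing edges from {n22}; recursion stops.
Total rows emitted: 8.

8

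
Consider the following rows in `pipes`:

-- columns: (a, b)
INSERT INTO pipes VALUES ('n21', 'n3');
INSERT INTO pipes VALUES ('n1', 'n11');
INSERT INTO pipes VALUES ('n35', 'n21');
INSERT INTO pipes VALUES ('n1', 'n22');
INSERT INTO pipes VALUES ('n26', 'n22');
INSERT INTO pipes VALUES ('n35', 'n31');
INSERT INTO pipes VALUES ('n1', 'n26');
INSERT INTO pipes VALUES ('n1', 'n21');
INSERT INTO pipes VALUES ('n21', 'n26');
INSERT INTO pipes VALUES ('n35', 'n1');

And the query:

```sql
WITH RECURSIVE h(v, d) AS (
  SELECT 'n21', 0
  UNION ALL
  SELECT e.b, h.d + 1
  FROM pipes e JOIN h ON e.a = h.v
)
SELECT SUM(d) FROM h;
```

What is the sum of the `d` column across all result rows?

4

Base: (n21, d=0).
Iteration 1: edges from {n21} -> (n26, d=1), (n3, d=1).
Iteration 2: edges from {n26,n3} -> (n22, d=2).
Iteration 3: no outgoing edges from {n22}; recursion stops.
SUM(d) = 0 + 1 + 1 + 2 = 4.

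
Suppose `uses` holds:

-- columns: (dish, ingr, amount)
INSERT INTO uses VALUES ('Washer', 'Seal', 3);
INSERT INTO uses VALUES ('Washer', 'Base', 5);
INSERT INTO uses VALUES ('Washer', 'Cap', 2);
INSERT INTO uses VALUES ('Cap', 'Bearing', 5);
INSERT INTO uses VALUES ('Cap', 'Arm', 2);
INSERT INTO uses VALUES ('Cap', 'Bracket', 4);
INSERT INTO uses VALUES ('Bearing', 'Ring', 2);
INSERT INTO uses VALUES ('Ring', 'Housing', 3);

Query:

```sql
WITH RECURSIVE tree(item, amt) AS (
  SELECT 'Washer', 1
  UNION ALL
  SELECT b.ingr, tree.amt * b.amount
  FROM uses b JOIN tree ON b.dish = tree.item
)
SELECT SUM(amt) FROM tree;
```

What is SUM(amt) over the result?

Base: (Washer, amt=1).
Iteration 1: components of {Washer} -> Base = 1*5 = 5, Cap = 1*2 = 2, Seal = 1*3 = 3.
Iteration 2: components of {Base,Cap,Seal} -> Arm = 2*2 = 4, Bearing = 2*5 = 10, Bracket = 2*4 = 8.
Iteration 3: components of {Arm,Bearing,Bracket} -> Ring = 10*2 = 20.
Iteration 4: components of {Ring} -> Housing = 20*3 = 60.
Iteration 5: no further components; recursion stops.
SUM(amt) = 1 + 3 + 5 + 2 + 10 + 4 + 8 + 20 + 60 = 113.

113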